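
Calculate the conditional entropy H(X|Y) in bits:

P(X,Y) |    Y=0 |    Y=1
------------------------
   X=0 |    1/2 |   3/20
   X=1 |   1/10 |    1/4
0.7718 bits

Using the chain rule: H(X|Y) = H(X,Y) - H(Y)

First, compute H(X,Y) = 1.7427 bits

Marginal P(Y) = (3/5, 2/5)
H(Y) = 0.9710 bits

H(X|Y) = H(X,Y) - H(Y) = 1.7427 - 0.9710 = 0.7718 bits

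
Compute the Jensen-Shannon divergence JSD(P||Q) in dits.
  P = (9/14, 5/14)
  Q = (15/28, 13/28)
0.0026 dits

Jensen-Shannon divergence is:
JSD(P||Q) = 0.5 × D_KL(P||M) + 0.5 × D_KL(Q||M)
where M = 0.5 × (P + Q) is the mixture distribution.

M = 0.5 × (9/14, 5/14) + 0.5 × (15/28, 13/28) = (0.589286, 0.410714)

D_KL(P||M) = 0.0026 dits
D_KL(Q||M) = 0.0025 dits

JSD(P||Q) = 0.5 × 0.0026 + 0.5 × 0.0025 = 0.0026 dits

Unlike KL divergence, JSD is symmetric and bounded: 0 ≤ JSD ≤ log(2).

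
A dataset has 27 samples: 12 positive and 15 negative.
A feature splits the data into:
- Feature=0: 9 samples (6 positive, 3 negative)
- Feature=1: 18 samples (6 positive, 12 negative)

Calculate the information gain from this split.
0.0728 bits

Information Gain = H(Y) - H(Y|Feature)

Before split:
P(positive) = 12/27 = 0.4444
H(Y) = 0.9911 bits

After split:
Feature=0: H = 0.9183 bits (weight = 9/27)
Feature=1: H = 0.9183 bits (weight = 18/27)
H(Y|Feature) = (9/27)×0.9183 + (18/27)×0.9183 = 0.9183 bits

Information Gain = 0.9911 - 0.9183 = 0.0728 bits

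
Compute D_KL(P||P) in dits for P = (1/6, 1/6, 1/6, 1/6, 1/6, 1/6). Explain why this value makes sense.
0.0000 dits

KL divergence satisfies the Gibbs inequality: D_KL(P||Q) ≥ 0 for all distributions P, Q.

D_KL(P||Q) = Σ p(x) log(p(x)/q(x))
Each term is p(x) × log_10(p(x)/p(x)) = p(x) × log_10(1) = 0, so the sum is 0.
D_KL(P||Q) = 0.0000 dits

When P = Q, the KL divergence is exactly 0, as there is no 'divergence' between identical distributions.

This non-negativity is a fundamental property: relative entropy cannot be negative because it measures how different Q is from P.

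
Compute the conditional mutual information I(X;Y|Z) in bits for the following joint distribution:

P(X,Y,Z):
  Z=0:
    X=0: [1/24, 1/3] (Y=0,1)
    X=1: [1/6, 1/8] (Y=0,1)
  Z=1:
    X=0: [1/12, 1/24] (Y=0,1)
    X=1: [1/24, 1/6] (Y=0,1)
0.1742 bits

Conditional mutual information: I(X;Y|Z) = H(X|Z) + H(Y|Z) - H(X,Y|Z)

H(Z) = 0.9183
H(X,Z) = 1.8956 → H(X|Z) = 0.9773
H(Y,Z) = 1.8338 → H(Y|Z) = 0.9155
H(X,Y,Z) = 2.6368 → H(X,Y|Z) = 1.7185

I(X;Y|Z) = 0.9773 + 0.9155 - 1.7185 = 0.1742 bits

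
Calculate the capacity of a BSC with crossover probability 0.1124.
0.4929 bits

For a binary symmetric channel (BSC) with error probability p:
Capacity C = 1 - H(p) bits per symbol

where H(p) = -p log₂(p) - (1-p) log₂(1-p) is the binary entropy function.

H(0.1124) = 0.5071 bits
C = 1 - 0.5071 = 0.4929 bits per symbol

This means we can reliably transmit up to 0.4929 bits of information per channel use.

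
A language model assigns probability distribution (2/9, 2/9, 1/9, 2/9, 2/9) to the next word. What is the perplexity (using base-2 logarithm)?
4.8603

Perplexity is 2^H (or exp(H) for natural log).

First, H = -Σ p log p = 2.2810 bits
Perplexity = 2^2.2810 = 4.8603

Interpretation: The model's uncertainty is equivalent to choosing uniformly among 4.9 options.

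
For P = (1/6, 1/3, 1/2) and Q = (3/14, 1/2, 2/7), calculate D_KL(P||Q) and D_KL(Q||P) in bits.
D_KL(P||Q) = 0.1483, D_KL(Q||P) = 0.1395

KL divergence is not symmetric: D_KL(P||Q) ≠ D_KL(Q||P) in general.

D_KL(P||Q) = 0.1483 bits
D_KL(Q||P) = 0.1395 bits

No, they are not equal!

This asymmetry is why KL divergence is not a true distance metric.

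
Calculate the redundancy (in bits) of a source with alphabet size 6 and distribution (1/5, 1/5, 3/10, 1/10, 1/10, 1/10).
0.1385 bits

Redundancy measures how far a source is from maximum entropy:
R = H_max - H(X)

Maximum entropy for 6 symbols: H_max = log_2(6) = 2.5850 bits
Actual entropy: H(X) = 2.4464 bits
Redundancy: R = 2.5850 - 2.4464 = 0.1385 bits

This redundancy represents potential for compression: the source could be compressed by 0.1385 bits per symbol.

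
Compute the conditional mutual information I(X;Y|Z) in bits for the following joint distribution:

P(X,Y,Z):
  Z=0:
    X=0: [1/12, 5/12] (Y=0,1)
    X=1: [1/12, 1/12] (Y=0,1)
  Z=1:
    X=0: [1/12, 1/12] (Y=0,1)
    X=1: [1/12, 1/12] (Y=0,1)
0.0492 bits

Conditional mutual information: I(X;Y|Z) = H(X|Z) + H(Y|Z) - H(X,Y|Z)

H(Z) = 0.9183
H(X,Z) = 1.7925 → H(X|Z) = 0.8742
H(Y,Z) = 1.7925 → H(Y|Z) = 0.8742
H(X,Y,Z) = 2.6175 → H(X,Y|Z) = 1.6992

I(X;Y|Z) = 0.8742 + 0.8742 - 1.6992 = 0.0492 bits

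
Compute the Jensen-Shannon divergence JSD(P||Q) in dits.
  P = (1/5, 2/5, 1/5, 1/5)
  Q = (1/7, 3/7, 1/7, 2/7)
0.0038 dits

Jensen-Shannon divergence is:
JSD(P||Q) = 0.5 × D_KL(P||M) + 0.5 × D_KL(Q||M)
where M = 0.5 × (P + Q) is the mixture distribution.

M = 0.5 × (1/5, 2/5, 1/5, 1/5) + 0.5 × (1/7, 3/7, 1/7, 2/7) = (6/35, 0.414286, 6/35, 0.242857)

D_KL(P||M) = 0.0038 dits
D_KL(Q||M) = 0.0039 dits

JSD(P||Q) = 0.5 × 0.0038 + 0.5 × 0.0039 = 0.0038 dits

Unlike KL divergence, JSD is symmetric and bounded: 0 ≤ JSD ≤ log(2).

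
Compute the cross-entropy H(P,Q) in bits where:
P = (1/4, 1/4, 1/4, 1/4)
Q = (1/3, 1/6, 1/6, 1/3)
2.0850 bits

Cross-entropy: H(P,Q) = -Σ p(x) log q(x)

Alternatively: H(P,Q) = H(P) + D_KL(P||Q)
H(P) = 2.0000 bits
D_KL(P||Q) = 0.0850 bits

H(P,Q) = 2.0000 + 0.0850 = 2.0850 bits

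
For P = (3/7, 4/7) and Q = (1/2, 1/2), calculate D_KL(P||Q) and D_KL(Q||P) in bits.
D_KL(P||Q) = 0.0148, D_KL(Q||P) = 0.0149

KL divergence is not symmetric: D_KL(P||Q) ≠ D_KL(Q||P) in general.

D_KL(P||Q) = 0.0148 bits
D_KL(Q||P) = 0.0149 bits

No, they are not equal!

This asymmetry is why KL divergence is not a true distance metric.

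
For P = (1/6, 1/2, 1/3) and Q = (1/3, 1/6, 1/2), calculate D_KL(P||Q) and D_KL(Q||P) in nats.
D_KL(P||Q) = 0.2986, D_KL(Q||P) = 0.2507

KL divergence is not symmetric: D_KL(P||Q) ≠ D_KL(Q||P) in general.

D_KL(P||Q) = 0.2986 nats
D_KL(Q||P) = 0.2507 nats

No, they are not equal!

This asymmetry is why KL divergence is not a true distance metric.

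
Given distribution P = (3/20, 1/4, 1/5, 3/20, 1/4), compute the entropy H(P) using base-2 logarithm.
2.2855 bits

Shannon entropy is H(X) = -Σ p(x) log p(x).

For P = (3/20, 1/4, 1/5, 3/20, 1/4):
H = -3/20 × log_2(3/20) -1/4 × log_2(1/4) -1/5 × log_2(1/5) -3/20 × log_2(3/20) -1/4 × log_2(1/4)
H = 2.2855 bits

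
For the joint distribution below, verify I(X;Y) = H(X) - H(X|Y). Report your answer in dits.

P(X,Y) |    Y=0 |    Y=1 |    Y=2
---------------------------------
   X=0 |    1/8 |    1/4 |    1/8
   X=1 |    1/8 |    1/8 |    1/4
I(X;Y) = 0.0184 dits

Mutual information has multiple equivalent forms:
- I(X;Y) = H(X) - H(X|Y)
- I(X;Y) = H(Y) - H(Y|X)
- I(X;Y) = H(X) + H(Y) - H(X,Y)

Computing all quantities:
H(X) = 0.3010, H(Y) = 0.4700, H(X,Y) = 0.7526
H(X|Y) = 0.2826, H(Y|X) = 0.4515

Verification:
H(X) - H(X|Y) = 0.3010 - 0.2826 = 0.0184
H(Y) - H(Y|X) = 0.4700 - 0.4515 = 0.0184
H(X) + H(Y) - H(X,Y) = 0.3010 + 0.4700 - 0.7526 = 0.0184

All forms give I(X;Y) = 0.0184 dits. ✓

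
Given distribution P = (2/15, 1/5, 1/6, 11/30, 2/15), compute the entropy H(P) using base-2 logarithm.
2.2011 bits

Shannon entropy is H(X) = -Σ p(x) log p(x).

For P = (2/15, 1/5, 1/6, 11/30, 2/15):
H = -2/15 × log_2(2/15) -1/5 × log_2(1/5) -1/6 × log_2(1/6) -11/30 × log_2(11/30) -2/15 × log_2(2/15)
H = 2.2011 bits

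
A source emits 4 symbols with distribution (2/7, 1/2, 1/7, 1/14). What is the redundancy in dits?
0.0935 dits

Redundancy measures how far a source is from maximum entropy:
R = H_max - H(X)

Maximum entropy for 4 symbols: H_max = log_10(4) = 0.6021 dits
Actual entropy: H(X) = 0.5086 dits
Redundancy: R = 0.6021 - 0.5086 = 0.0935 dits

This redundancy represents potential for compression: the source could be compressed by 0.0935 dits per symbol.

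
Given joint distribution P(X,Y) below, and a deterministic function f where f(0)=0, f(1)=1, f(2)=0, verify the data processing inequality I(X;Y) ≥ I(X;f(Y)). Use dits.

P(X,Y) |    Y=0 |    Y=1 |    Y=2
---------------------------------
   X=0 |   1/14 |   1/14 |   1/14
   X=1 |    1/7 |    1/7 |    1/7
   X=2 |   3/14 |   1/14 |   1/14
I(X;Y) = 0.0145, I(X;f(Y)) = 0.0045, inequality holds: 0.0145 ≥ 0.0045

Data Processing Inequality: For any Markov chain X → Y → Z, we have I(X;Y) ≥ I(X;Z).

Here Z = f(Y) is a deterministic function of Y, forming X → Y → Z.

Original I(X;Y) = 0.0145 dits

After applying f:
P(X,Z) where Z=f(Y):
- P(X,Z=0) = P(X,Y=0) + P(X,Y=2)
- P(X,Z=1) = P(X,Y=1)

I(X;Z) = I(X;f(Y)) = 0.0045 dits

Verification: 0.0145 ≥ 0.0045 ✓

Information cannot be created by processing; the function f can only lose information about X.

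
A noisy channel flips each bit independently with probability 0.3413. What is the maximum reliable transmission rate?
0.0739 bits

For a binary symmetric channel (BSC) with error probability p:
Capacity C = 1 - H(p) bits per symbol

where H(p) = -p log₂(p) - (1-p) log₂(1-p) is the binary entropy function.

H(0.3413) = 0.9261 bits
C = 1 - 0.9261 = 0.0739 bits per symbol

This means we can reliably transmit up to 0.0739 bits of information per channel use.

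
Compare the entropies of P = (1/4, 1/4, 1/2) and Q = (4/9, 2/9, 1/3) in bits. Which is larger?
Q

Computing entropies in bits:
H(P) = 1.5000
H(Q) = 1.5305

Distribution Q has higher entropy.

Intuition: The distribution closer to uniform (more spread out) has higher entropy.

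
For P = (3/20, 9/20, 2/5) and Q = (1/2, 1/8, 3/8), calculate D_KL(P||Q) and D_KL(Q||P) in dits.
D_KL(P||Q) = 0.1831, D_KL(Q||P) = 0.1814

KL divergence is not symmetric: D_KL(P||Q) ≠ D_KL(Q||P) in general.

D_KL(P||Q) = 0.1831 dits
D_KL(Q||P) = 0.1814 dits

No, they are not equal!

This asymmetry is why KL divergence is not a true distance metric.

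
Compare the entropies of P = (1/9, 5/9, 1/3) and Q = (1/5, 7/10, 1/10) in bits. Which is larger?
P

Computing entropies in bits:
H(P) = 1.3516
H(Q) = 1.1568

Distribution P has higher entropy.

Intuition: The distribution closer to uniform (more spread out) has higher entropy.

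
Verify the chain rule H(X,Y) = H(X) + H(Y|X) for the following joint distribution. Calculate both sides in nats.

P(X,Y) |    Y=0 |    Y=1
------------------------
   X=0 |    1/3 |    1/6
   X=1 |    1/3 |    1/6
H(X,Y) = 1.3297, H(X) = 0.6931, H(Y|X) = 0.6365 (all in nats)

Chain rule: H(X,Y) = H(X) + H(Y|X)

Left side — joint entropy directly:
H(X,Y) = -Σ p(x,y) log p(x,y) = 1.3297 nats

Right side — compute H(Y|X) from the conditional distributions:
P(X) = (1/2, 1/2), so H(X) = 0.6931 nats
H(Y|X) = Σ_x P(X=x) · H(Y|X=x):
  P(Y|X=0) = (2/3, 1/3), H(Y|X=0) = 0.6365, weight P(X=0) = 1/2
  P(Y|X=1) = (2/3, 1/3), H(Y|X=1) = 0.6365, weight P(X=1) = 1/2
H(Y|X) = 0.6365 nats

H(X) + H(Y|X) = 0.6931 + 0.6365 = 1.3297 nats

Both sides equal 1.3297 nats. ✓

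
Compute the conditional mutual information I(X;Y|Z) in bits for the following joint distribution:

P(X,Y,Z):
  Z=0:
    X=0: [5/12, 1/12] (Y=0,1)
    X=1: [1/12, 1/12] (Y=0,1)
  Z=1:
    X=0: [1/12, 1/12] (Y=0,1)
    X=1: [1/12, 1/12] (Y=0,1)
0.0492 bits

Conditional mutual information: I(X;Y|Z) = H(X|Z) + H(Y|Z) - H(X,Y|Z)

H(Z) = 0.9183
H(X,Z) = 1.7925 → H(X|Z) = 0.8742
H(Y,Z) = 1.7925 → H(Y|Z) = 0.8742
H(X,Y,Z) = 2.6175 → H(X,Y|Z) = 1.6992

I(X;Y|Z) = 0.8742 + 0.8742 - 1.6992 = 0.0492 bits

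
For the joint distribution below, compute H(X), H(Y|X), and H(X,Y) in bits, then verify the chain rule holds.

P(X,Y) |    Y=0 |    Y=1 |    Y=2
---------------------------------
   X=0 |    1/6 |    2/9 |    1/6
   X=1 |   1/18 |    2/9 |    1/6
H(X,Y) = 2.4886, H(X) = 0.9911, H(Y|X) = 1.4975 (all in bits)

Chain rule: H(X,Y) = H(X) + H(Y|X)

Left side — joint entropy directly:
H(X,Y) = -Σ p(x,y) log p(x,y) = 2.4886 bits

Right side — compute H(Y|X) from the conditional distributions:
P(X) = (5/9, 4/9), so H(X) = 0.9911 bits
H(Y|X) = Σ_x P(X=x) · H(Y|X=x):
  P(Y|X=0) = (3/10, 2/5, 3/10), H(Y|X=0) = 1.5710, weight P(X=0) = 5/9
  P(Y|X=1) = (1/8, 1/2, 3/8), H(Y|X=1) = 1.4056, weight P(X=1) = 4/9
H(Y|X) = 1.4975 bits

H(X) + H(Y|X) = 0.9911 + 1.4975 = 2.4886 bits

Both sides equal 2.4886 bits. ✓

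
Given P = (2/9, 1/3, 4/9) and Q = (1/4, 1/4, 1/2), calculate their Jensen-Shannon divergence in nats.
0.0042 nats

Jensen-Shannon divergence is:
JSD(P||Q) = 0.5 × D_KL(P||M) + 0.5 × D_KL(Q||M)
where M = 0.5 × (P + Q) is the mixture distribution.

M = 0.5 × (2/9, 1/3, 4/9) + 0.5 × (1/4, 1/4, 1/2) = (0.236111, 7/24, 17/36)

D_KL(P||M) = 0.0041 nats
D_KL(Q||M) = 0.0043 nats

JSD(P||Q) = 0.5 × 0.0041 + 0.5 × 0.0043 = 0.0042 nats

Unlike KL divergence, JSD is symmetric and bounded: 0 ≤ JSD ≤ log(2).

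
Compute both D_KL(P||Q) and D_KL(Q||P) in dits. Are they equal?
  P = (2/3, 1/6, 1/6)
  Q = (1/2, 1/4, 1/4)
D_KL(P||Q) = 0.0246, D_KL(Q||P) = 0.0256

KL divergence is not symmetric: D_KL(P||Q) ≠ D_KL(Q||P) in general.

D_KL(P||Q) = 0.0246 dits
D_KL(Q||P) = 0.0256 dits

No, they are not equal!

This asymmetry is why KL divergence is not a true distance metric.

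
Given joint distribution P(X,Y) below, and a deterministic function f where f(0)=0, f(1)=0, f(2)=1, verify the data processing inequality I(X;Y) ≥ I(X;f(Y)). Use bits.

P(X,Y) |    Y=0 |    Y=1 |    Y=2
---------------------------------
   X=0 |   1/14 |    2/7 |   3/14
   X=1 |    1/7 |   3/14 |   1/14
I(X;Y) = 0.0640, I(X;f(Y)) = 0.0391, inequality holds: 0.0640 ≥ 0.0391

Data Processing Inequality: For any Markov chain X → Y → Z, we have I(X;Y) ≥ I(X;Z).

Here Z = f(Y) is a deterministic function of Y, forming X → Y → Z.

Original I(X;Y) = 0.0640 bits

After applying f:
P(X,Z) where Z=f(Y):
- P(X,Z=0) = P(X,Y=0) + P(X,Y=1)
- P(X,Z=1) = P(X,Y=2)

I(X;Z) = I(X;f(Y)) = 0.0391 bits

Verification: 0.0640 ≥ 0.0391 ✓

Information cannot be created by processing; the function f can only lose information about X.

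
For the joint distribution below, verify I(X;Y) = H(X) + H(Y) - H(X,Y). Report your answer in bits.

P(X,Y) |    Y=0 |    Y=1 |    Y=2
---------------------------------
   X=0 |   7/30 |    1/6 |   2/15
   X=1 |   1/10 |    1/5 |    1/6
I(X;Y) = 0.0412 bits

Mutual information has multiple equivalent forms:
- I(X;Y) = H(X) - H(X|Y)
- I(X;Y) = H(Y) - H(Y|X)
- I(X;Y) = H(X) + H(Y) - H(X,Y)

Computing all quantities:
H(X) = 0.9968, H(Y) = 1.5801, H(X,Y) = 2.5357
H(X|Y) = 0.9556, H(Y|X) = 1.5389

Verification:
H(X) - H(X|Y) = 0.9968 - 0.9556 = 0.0412
H(Y) - H(Y|X) = 1.5801 - 1.5389 = 0.0412
H(X) + H(Y) - H(X,Y) = 0.9968 + 1.5801 - 2.5357 = 0.0412

All forms give I(X;Y) = 0.0412 bits. ✓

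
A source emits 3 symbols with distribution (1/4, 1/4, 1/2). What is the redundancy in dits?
0.0256 dits

Redundancy measures how far a source is from maximum entropy:
R = H_max - H(X)

Maximum entropy for 3 symbols: H_max = log_10(3) = 0.4771 dits
Actual entropy: H(X) = 0.4515 dits
Redundancy: R = 0.4771 - 0.4515 = 0.0256 dits

This redundancy represents potential for compression: the source could be compressed by 0.0256 dits per symbol.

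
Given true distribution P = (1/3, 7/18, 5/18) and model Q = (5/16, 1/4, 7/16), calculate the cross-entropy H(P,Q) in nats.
1.1565 nats

Cross-entropy: H(P,Q) = -Σ p(x) log q(x)

Alternatively: H(P,Q) = H(P) + D_KL(P||Q)
H(P) = 1.0893 nats
D_KL(P||Q) = 0.0672 nats

H(P,Q) = 1.0893 + 0.0672 = 1.1565 nats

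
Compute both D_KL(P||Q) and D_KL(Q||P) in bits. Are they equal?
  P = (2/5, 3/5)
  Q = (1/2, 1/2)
D_KL(P||Q) = 0.0290, D_KL(Q||P) = 0.0294

KL divergence is not symmetric: D_KL(P||Q) ≠ D_KL(Q||P) in general.

D_KL(P||Q) = 0.0290 bits
D_KL(Q||P) = 0.0294 bits

No, they are not equal!

This asymmetry is why KL divergence is not a true distance metric.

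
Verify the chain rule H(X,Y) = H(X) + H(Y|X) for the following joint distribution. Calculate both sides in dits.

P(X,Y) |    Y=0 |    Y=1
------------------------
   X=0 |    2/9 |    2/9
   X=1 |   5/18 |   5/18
H(X,Y) = 0.5994, H(X) = 0.2983, H(Y|X) = 0.3010 (all in dits)

Chain rule: H(X,Y) = H(X) + H(Y|X)

Left side — joint entropy directly:
H(X,Y) = -Σ p(x,y) log p(x,y) = 0.5994 dits

Right side — compute H(Y|X) from the conditional distributions:
P(X) = (4/9, 5/9), so H(X) = 0.2983 dits
H(Y|X) = Σ_x P(X=x) · H(Y|X=x):
  P(Y|X=0) = (1/2, 1/2), H(Y|X=0) = 0.3010, weight P(X=0) = 4/9
  P(Y|X=1) = (1/2, 1/2), H(Y|X=1) = 0.3010, weight P(X=1) = 5/9
H(Y|X) = 0.3010 dits

H(X) + H(Y|X) = 0.2983 + 0.3010 = 0.5994 dits

Both sides equal 0.5994 dits. ✓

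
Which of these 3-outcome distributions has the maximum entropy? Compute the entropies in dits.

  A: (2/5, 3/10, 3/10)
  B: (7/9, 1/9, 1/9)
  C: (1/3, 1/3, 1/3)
C

For a discrete distribution over n outcomes, entropy is maximized by the uniform distribution.

Computing entropies:
H(A) = 0.4729 dits
H(B) = 0.2969 dits
H(C) = 0.4771 dits

The uniform distribution (where all probabilities equal 1/3) achieves the maximum entropy of log_10(3) = 0.4771 dits.

Distribution C has the highest entropy.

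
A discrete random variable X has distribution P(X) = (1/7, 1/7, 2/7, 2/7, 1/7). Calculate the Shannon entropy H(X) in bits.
2.2359 bits

Shannon entropy is H(X) = -Σ p(x) log p(x).

For P = (1/7, 1/7, 2/7, 2/7, 1/7):
H = -1/7 × log_2(1/7) -1/7 × log_2(1/7) -2/7 × log_2(2/7) -2/7 × log_2(2/7) -1/7 × log_2(1/7)
H = 2.2359 bits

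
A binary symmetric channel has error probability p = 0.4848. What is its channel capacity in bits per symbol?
0.0007 bits

For a binary symmetric channel (BSC) with error probability p:
Capacity C = 1 - H(p) bits per symbol

where H(p) = -p log₂(p) - (1-p) log₂(1-p) is the binary entropy function.

H(0.4848) = 0.9993 bits
C = 1 - 0.9993 = 0.0007 bits per symbol

This means we can reliably transmit up to 0.0007 bits of information per channel use.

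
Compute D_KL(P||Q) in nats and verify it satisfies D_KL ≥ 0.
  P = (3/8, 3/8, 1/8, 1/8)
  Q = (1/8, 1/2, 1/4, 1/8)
0.2175 nats

KL divergence satisfies the Gibbs inequality: D_KL(P||Q) ≥ 0 for all distributions P, Q.

D_KL(P||Q) = Σ p(x) log(p(x)/q(x))
Term by term:
  x=0: 3/8 × log_e[(3/8)/(1/8)] = 0.4120
  x=1: 3/8 × log_e[(3/8)/(1/2)] = -0.1079
  x=2: 1/8 × log_e[(1/8)/(1/4)] = -0.0866
  x=3: 1/8 × log_e[(1/8)/(1/8)] = 0.0000
D_KL(P||Q) = 0.2175 nats

D_KL(P||Q) = 0.2175 ≥ 0 ✓

This non-negativity is a fundamental property: relative entropy cannot be negative because it measures how different Q is from P.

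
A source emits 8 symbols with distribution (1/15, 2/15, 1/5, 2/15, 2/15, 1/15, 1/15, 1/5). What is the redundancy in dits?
0.0383 dits

Redundancy measures how far a source is from maximum entropy:
R = H_max - H(X)

Maximum entropy for 8 symbols: H_max = log_10(8) = 0.9031 dits
Actual entropy: H(X) = 0.8648 dits
Redundancy: R = 0.9031 - 0.8648 = 0.0383 dits

This redundancy represents potential for compression: the source could be compressed by 0.0383 dits per symbol.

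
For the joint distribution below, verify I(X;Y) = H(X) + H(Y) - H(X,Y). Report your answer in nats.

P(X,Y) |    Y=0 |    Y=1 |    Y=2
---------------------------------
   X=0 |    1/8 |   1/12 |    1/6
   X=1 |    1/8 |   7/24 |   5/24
I(X;Y) = 0.0320 nats

Mutual information has multiple equivalent forms:
- I(X;Y) = H(X) - H(X|Y)
- I(X;Y) = H(Y) - H(Y|X)
- I(X;Y) = H(X) + H(Y) - H(X,Y)

Computing all quantities:
H(X) = 0.6616, H(Y) = 1.0822, H(X,Y) = 1.7117
H(X|Y) = 0.6295, H(Y|X) = 1.0502

Verification:
H(X) - H(X|Y) = 0.6616 - 0.6295 = 0.0320
H(Y) - H(Y|X) = 1.0822 - 1.0502 = 0.0320
H(X) + H(Y) - H(X,Y) = 0.6616 + 1.0822 - 1.7117 = 0.0320

All forms give I(X;Y) = 0.0320 nats. ✓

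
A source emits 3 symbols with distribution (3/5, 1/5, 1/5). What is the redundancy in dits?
0.0644 dits

Redundancy measures how far a source is from maximum entropy:
R = H_max - H(X)

Maximum entropy for 3 symbols: H_max = log_10(3) = 0.4771 dits
Actual entropy: H(X) = 0.4127 dits
Redundancy: R = 0.4771 - 0.4127 = 0.0644 dits

This redundancy represents potential for compression: the source could be compressed by 0.0644 dits per symbol.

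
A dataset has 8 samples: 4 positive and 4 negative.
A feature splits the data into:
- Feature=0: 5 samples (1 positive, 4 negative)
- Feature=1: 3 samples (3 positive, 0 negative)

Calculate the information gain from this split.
0.5488 bits

Information Gain = H(Y) - H(Y|Feature)

Before split:
P(positive) = 4/8 = 0.5000
H(Y) = 1.0000 bits

After split:
Feature=0: H = 0.7219 bits (weight = 5/8)
Feature=1: H = 0.0000 bits (weight = 3/8)
H(Y|Feature) = (5/8)×0.7219 + (3/8)×0.0000 = 0.4512 bits

Information Gain = 1.0000 - 0.4512 = 0.5488 bits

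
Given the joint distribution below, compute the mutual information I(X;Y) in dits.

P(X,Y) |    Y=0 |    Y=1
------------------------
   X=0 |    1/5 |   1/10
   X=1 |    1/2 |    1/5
0.0005 dits

Mutual information: I(X;Y) = H(X) + H(Y) - H(X,Y)

Marginals:
P(X) = (3/10, 7/10), H(X) = 0.2653 dits
P(Y) = (7/10, 3/10), H(Y) = 0.2653 dits

Joint entropy: H(X,Y) = 0.5301 dits

I(X;Y) = 0.2653 + 0.2653 - 0.5301 = 0.0005 dits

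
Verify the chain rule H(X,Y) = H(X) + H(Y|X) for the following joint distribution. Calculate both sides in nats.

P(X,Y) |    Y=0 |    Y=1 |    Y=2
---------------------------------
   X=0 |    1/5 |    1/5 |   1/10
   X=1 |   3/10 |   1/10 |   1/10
H(X,Y) = 1.6957, H(X) = 0.6931, H(Y|X) = 1.0026 (all in nats)

Chain rule: H(X,Y) = H(X) + H(Y|X)

Left side — joint entropy directly:
H(X,Y) = -Σ p(x,y) log p(x,y) = 1.6957 nats

Right side — compute H(Y|X) from the conditional distributions:
P(X) = (1/2, 1/2), so H(X) = 0.6931 nats
H(Y|X) = Σ_x P(X=x) · H(Y|X=x):
  P(Y|X=0) = (2/5, 2/5, 1/5), H(Y|X=0) = 1.0549, weight P(X=0) = 1/2
  P(Y|X=1) = (3/5, 1/5, 1/5), H(Y|X=1) = 0.9503, weight P(X=1) = 1/2
H(Y|X) = 1.0026 nats

H(X) + H(Y|X) = 0.6931 + 1.0026 = 1.6957 nats

Both sides equal 1.6957 nats. ✓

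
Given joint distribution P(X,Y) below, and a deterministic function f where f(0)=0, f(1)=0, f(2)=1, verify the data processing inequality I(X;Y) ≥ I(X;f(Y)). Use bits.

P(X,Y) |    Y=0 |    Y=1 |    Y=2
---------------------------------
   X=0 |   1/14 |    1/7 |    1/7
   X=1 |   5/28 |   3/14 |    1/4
I(X;Y) = 0.0062, I(X;f(Y)) = 0.0001, inequality holds: 0.0062 ≥ 0.0001

Data Processing Inequality: For any Markov chain X → Y → Z, we have I(X;Y) ≥ I(X;Z).

Here Z = f(Y) is a deterministic function of Y, forming X → Y → Z.

Original I(X;Y) = 0.0062 bits

After applying f:
P(X,Z) where Z=f(Y):
- P(X,Z=0) = P(X,Y=0) + P(X,Y=1)
- P(X,Z=1) = P(X,Y=2)

I(X;Z) = I(X;f(Y)) = 0.0001 bits

Verification: 0.0062 ≥ 0.0001 ✓

Information cannot be created by processing; the function f can only lose information about X.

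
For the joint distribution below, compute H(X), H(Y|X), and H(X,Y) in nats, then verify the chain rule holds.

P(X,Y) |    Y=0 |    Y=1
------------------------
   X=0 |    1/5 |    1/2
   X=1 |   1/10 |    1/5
H(X,Y) = 1.2206, H(X) = 0.6109, H(Y|X) = 0.6097 (all in nats)

Chain rule: H(X,Y) = H(X) + H(Y|X)

Left side — joint entropy directly:
H(X,Y) = -Σ p(x,y) log p(x,y) = 1.2206 nats

Right side — compute H(Y|X) from the conditional distributions:
P(X) = (7/10, 3/10), so H(X) = 0.6109 nats
H(Y|X) = Σ_x P(X=x) · H(Y|X=x):
  P(Y|X=0) = (2/7, 5/7), H(Y|X=0) = 0.5983, weight P(X=0) = 7/10
  P(Y|X=1) = (1/3, 2/3), H(Y|X=1) = 0.6365, weight P(X=1) = 3/10
H(Y|X) = 0.6097 nats

H(X) + H(Y|X) = 0.6109 + 0.6097 = 1.2206 nats

Both sides equal 1.2206 nats. ✓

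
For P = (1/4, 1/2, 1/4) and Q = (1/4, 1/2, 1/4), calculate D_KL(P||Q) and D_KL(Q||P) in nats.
D_KL(P||Q) = 0.0000, D_KL(Q||P) = 0.0000

KL divergence is not symmetric: D_KL(P||Q) ≠ D_KL(Q||P) in general.

D_KL(P||Q) = 0.0000 nats
D_KL(Q||P) = 0.0000 nats

In this case they happen to be equal (to 4 decimal places).

This asymmetry is why KL divergence is not a true distance metric.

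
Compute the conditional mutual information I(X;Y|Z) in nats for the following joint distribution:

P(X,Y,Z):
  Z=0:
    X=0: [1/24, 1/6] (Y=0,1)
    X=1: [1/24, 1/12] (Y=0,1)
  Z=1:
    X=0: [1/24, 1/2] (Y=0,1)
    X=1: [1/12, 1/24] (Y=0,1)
0.0989 nats

Conditional mutual information: I(X;Y|Z) = H(X|Z) + H(Y|Z) - H(X,Y|Z)

H(Z) = 0.6365
H(X,Z) = 1.1788 → H(X|Z) = 0.5422
H(Y,Z) = 1.1457 → H(Y|Z) = 0.5092
H(X,Y,Z) = 1.5890 → H(X,Y|Z) = 0.9525

I(X;Y|Z) = 0.5422 + 0.5092 - 0.9525 = 0.0989 nats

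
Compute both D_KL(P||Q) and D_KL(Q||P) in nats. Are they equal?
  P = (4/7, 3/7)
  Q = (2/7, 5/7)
D_KL(P||Q) = 0.1772, D_KL(Q||P) = 0.1668

KL divergence is not symmetric: D_KL(P||Q) ≠ D_KL(Q||P) in general.

D_KL(P||Q) = 0.1772 nats
D_KL(Q||P) = 0.1668 nats

No, they are not equal!

This asymmetry is why KL divergence is not a true distance metric.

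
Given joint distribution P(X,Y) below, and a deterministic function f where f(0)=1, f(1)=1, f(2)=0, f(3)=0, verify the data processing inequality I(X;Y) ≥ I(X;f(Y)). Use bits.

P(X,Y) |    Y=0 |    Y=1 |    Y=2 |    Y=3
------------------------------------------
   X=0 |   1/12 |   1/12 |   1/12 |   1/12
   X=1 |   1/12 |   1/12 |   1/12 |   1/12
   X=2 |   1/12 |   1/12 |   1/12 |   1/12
I(X;Y) = 0.0000, I(X;f(Y)) = 0.0000, inequality holds: 0.0000 ≥ 0.0000

Data Processing Inequality: For any Markov chain X → Y → Z, we have I(X;Y) ≥ I(X;Z).

Here Z = f(Y) is a deterministic function of Y, forming X → Y → Z.

Original I(X;Y) = 0.0000 bits

After applying f:
P(X,Z) where Z=f(Y):
- P(X,Z=0) = P(X,Y=2) + P(X,Y=3)
- P(X,Z=1) = P(X,Y=0) + P(X,Y=1)

I(X;Z) = I(X;f(Y)) = 0.0000 bits

Verification: 0.0000 ≥ 0.0000 ✓

Information cannot be created by processing; the function f can only lose information about X.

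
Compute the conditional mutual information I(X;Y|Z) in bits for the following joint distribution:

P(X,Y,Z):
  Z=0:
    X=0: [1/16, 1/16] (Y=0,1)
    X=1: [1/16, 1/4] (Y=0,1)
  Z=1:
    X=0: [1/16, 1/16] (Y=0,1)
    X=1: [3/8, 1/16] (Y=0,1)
0.0730 bits

Conditional mutual information: I(X;Y|Z) = H(X|Z) + H(Y|Z) - H(X,Y|Z)

H(Z) = 0.9887
H(X,Z) = 1.7962 → H(X|Z) = 0.8075
H(Y,Z) = 1.7962 → H(Y|Z) = 0.8075
H(X,Y,Z) = 2.5306 → H(X,Y|Z) = 1.5419

I(X;Y|Z) = 0.8075 + 0.8075 - 1.5419 = 0.0730 bits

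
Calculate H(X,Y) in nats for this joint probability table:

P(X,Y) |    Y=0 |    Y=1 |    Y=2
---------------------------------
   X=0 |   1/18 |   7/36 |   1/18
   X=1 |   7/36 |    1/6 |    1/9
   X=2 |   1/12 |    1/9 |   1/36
2.0515 nats

Joint entropy is H(X,Y) = -Σ_{x,y} p(x,y) log p(x,y).

Summing over all non-zero entries:
H(X,Y) = -[1/18·log_e(1/18) + 7/36·log_e(7/36) + 1/18·log_e(1/18) + 7/36·log_e(7/36) + 1/6·log_e(1/6) + 1/9·log_e(1/9) + 1/12·log_e(1/12) + 1/9·log_e(1/9) + 1/36·log_e(1/36)]
H(X,Y) = 2.0515 nats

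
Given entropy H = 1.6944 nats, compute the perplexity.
5.4434

Perplexity is e^H (or exp(H) for natural log).

H = 1.6944 nats
Perplexity = e^1.6944 = 5.4434

Interpretation: The model's uncertainty is equivalent to choosing uniformly among 5.4 options.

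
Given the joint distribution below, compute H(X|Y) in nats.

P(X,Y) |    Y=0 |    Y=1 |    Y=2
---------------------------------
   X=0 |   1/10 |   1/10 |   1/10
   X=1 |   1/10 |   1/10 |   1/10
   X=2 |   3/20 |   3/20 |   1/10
1.0849 nats

Using the chain rule: H(X|Y) = H(X,Y) - H(Y)

First, compute H(X,Y) = 2.1809 nats

Marginal P(Y) = (7/20, 7/20, 3/10)
H(Y) = 1.0961 nats

H(X|Y) = H(X,Y) - H(Y) = 2.1809 - 1.0961 = 1.0849 nats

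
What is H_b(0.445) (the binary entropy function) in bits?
0.9913 bits

The binary entropy function is:
H(p) = -p log(p) - (1-p) log(1-p)

H(0.445) = -0.445 × log_2(0.445) - 0.555 × log_2(0.555)
H(0.445) = 0.9913 bits

Note: Binary entropy is maximized at p=0.5 (H=1 bit) and minimized at p=0 or p=1 (H=0).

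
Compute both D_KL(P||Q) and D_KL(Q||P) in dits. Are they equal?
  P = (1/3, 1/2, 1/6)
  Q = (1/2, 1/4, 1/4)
D_KL(P||Q) = 0.0625, D_KL(Q||P) = 0.0568

KL divergence is not symmetric: D_KL(P||Q) ≠ D_KL(Q||P) in general.

D_KL(P||Q) = 0.0625 dits
D_KL(Q||P) = 0.0568 dits

No, they are not equal!

This asymmetry is why KL divergence is not a true distance metric.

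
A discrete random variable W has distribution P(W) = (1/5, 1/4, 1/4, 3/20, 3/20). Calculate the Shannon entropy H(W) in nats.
1.5842 nats

Shannon entropy is H(X) = -Σ p(x) log p(x).

For P = (1/5, 1/4, 1/4, 3/20, 3/20):
H = -1/5 × log_e(1/5) -1/4 × log_e(1/4) -1/4 × log_e(1/4) -3/20 × log_e(3/20) -3/20 × log_e(3/20)
H = 1.5842 nats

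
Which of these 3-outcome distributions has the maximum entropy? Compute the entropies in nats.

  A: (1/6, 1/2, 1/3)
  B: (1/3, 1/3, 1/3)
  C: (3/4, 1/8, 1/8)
B

For a discrete distribution over n outcomes, entropy is maximized by the uniform distribution.

Computing entropies:
H(A) = 1.0114 nats
H(B) = 1.0986 nats
H(C) = 0.7356 nats

The uniform distribution (where all probabilities equal 1/3) achieves the maximum entropy of log_e(3) = 1.0986 nats.

Distribution B has the highest entropy.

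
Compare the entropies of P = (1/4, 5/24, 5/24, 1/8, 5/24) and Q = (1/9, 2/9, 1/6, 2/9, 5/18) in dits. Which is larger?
P

Computing entropies in dits:
H(P) = 0.6892
H(Q) = 0.6806

Distribution P has higher entropy.

Intuition: The distribution closer to uniform (more spread out) has higher entropy.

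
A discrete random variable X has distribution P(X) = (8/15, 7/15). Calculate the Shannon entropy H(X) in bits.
0.9968 bits

Shannon entropy is H(X) = -Σ p(x) log p(x).

For P = (8/15, 7/15):
H = -8/15 × log_2(8/15) -7/15 × log_2(7/15)
H = 0.9968 bits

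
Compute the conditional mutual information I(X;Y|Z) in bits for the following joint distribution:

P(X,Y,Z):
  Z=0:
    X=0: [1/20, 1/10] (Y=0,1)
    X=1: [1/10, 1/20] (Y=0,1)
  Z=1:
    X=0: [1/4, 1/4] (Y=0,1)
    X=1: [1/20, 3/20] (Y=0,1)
0.0519 bits

Conditional mutual information: I(X;Y|Z) = H(X|Z) + H(Y|Z) - H(X,Y|Z)

H(Z) = 0.8813
H(X,Z) = 1.7855 → H(X|Z) = 0.9042
H(Y,Z) = 1.8710 → H(Y|Z) = 0.9897
H(X,Y,Z) = 2.7232 → H(X,Y|Z) = 1.8419

I(X;Y|Z) = 0.9042 + 0.9897 - 1.8419 = 0.0519 bits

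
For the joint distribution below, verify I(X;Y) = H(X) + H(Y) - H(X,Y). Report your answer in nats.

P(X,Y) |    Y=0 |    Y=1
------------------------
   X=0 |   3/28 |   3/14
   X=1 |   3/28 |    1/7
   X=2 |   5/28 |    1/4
I(X;Y) = 0.0036 nats

Mutual information has multiple equivalent forms:
- I(X;Y) = H(X) - H(X|Y)
- I(X;Y) = H(Y) - H(Y|X)
- I(X;Y) = H(X) + H(Y) - H(X,Y)

Computing all quantities:
H(X) = 1.0745, H(Y) = 0.6700, H(X,Y) = 1.7409
H(X|Y) = 1.0709, H(Y|X) = 0.6664

Verification:
H(X) - H(X|Y) = 1.0745 - 1.0709 = 0.0036
H(Y) - H(Y|X) = 0.6700 - 0.6664 = 0.0036
H(X) + H(Y) - H(X,Y) = 1.0745 + 0.6700 - 1.7409 = 0.0036

All forms give I(X;Y) = 0.0036 nats. ✓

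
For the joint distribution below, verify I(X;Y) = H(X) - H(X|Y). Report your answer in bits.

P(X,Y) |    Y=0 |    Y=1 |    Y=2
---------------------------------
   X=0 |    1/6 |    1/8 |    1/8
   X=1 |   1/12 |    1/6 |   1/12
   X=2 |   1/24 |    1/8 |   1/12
I(X;Y) = 0.0439 bits

Mutual information has multiple equivalent forms:
- I(X;Y) = H(X) - H(X|Y)
- I(X;Y) = H(Y) - H(Y|X)
- I(X;Y) = H(X) + H(Y) - H(X,Y)

Computing all quantities:
H(X) = 1.5546, H(Y) = 1.5632, H(X,Y) = 3.0739
H(X|Y) = 1.5107, H(Y|X) = 1.5193

Verification:
H(X) - H(X|Y) = 1.5546 - 1.5107 = 0.0439
H(Y) - H(Y|X) = 1.5632 - 1.5193 = 0.0439
H(X) + H(Y) - H(X,Y) = 1.5546 + 1.5632 - 3.0739 = 0.0439

All forms give I(X;Y) = 0.0439 bits. ✓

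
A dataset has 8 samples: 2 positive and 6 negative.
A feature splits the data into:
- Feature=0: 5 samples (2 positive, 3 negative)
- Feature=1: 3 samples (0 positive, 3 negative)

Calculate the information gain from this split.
0.2044 bits

Information Gain = H(Y) - H(Y|Feature)

Before split:
P(positive) = 2/8 = 0.2500
H(Y) = 0.8113 bits

After split:
Feature=0: H = 0.9710 bits (weight = 5/8)
Feature=1: H = 0.0000 bits (weight = 3/8)
H(Y|Feature) = (5/8)×0.9710 + (3/8)×0.0000 = 0.6068 bits

Information Gain = 0.8113 - 0.6068 = 0.2044 bits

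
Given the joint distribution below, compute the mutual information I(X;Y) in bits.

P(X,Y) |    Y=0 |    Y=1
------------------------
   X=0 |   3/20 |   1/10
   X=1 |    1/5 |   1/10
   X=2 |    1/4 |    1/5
0.0067 bits

Mutual information: I(X;Y) = H(X) + H(Y) - H(X,Y)

Marginals:
P(X) = (1/4, 3/10, 9/20), H(X) = 1.5395 bits
P(Y) = (3/5, 2/5), H(Y) = 0.9710 bits

Joint entropy: H(X,Y) = 2.5037 bits

I(X;Y) = 1.5395 + 0.9710 - 2.5037 = 0.0067 bits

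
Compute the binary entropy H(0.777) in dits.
0.2305 dits

The binary entropy function is:
H(p) = -p log(p) - (1-p) log(1-p)

H(0.777) = -0.777 × log_10(0.777) - 0.223 × log_10(0.223)
H(0.777) = 0.2305 dits

Note: Binary entropy is maximized at p=0.5 (H=1 bit) and minimized at p=0 or p=1 (H=0).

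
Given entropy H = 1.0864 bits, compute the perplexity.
2.1234

Perplexity is 2^H (or exp(H) for natural log).

H = 1.0864 bits
Perplexity = 2^1.0864 = 2.1234

Interpretation: The model's uncertainty is equivalent to choosing uniformly among 2.1 options.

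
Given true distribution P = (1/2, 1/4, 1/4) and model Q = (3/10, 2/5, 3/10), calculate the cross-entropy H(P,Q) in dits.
0.4916 dits

Cross-entropy: H(P,Q) = -Σ p(x) log q(x)

Alternatively: H(P,Q) = H(P) + D_KL(P||Q)
H(P) = 0.4515 dits
D_KL(P||Q) = 0.0401 dits

H(P,Q) = 0.4515 + 0.0401 = 0.4916 dits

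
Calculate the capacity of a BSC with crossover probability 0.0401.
0.7572 bits

For a binary symmetric channel (BSC) with error probability p:
Capacity C = 1 - H(p) bits per symbol

where H(p) = -p log₂(p) - (1-p) log₂(1-p) is the binary entropy function.

H(0.0401) = 0.2428 bits
C = 1 - 0.2428 = 0.7572 bits per symbol

This means we can reliably transmit up to 0.7572 bits of information per channel use.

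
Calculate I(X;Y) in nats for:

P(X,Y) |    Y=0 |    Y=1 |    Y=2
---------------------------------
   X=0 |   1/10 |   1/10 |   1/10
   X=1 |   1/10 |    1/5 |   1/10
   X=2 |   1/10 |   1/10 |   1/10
0.0138 nats

Mutual information: I(X;Y) = H(X) + H(Y) - H(X,Y)

Marginals:
P(X) = (3/10, 2/5, 3/10), H(X) = 1.0889 nats
P(Y) = (3/10, 2/5, 3/10), H(Y) = 1.0889 nats

Joint entropy: H(X,Y) = 2.1640 nats

I(X;Y) = 1.0889 + 1.0889 - 2.1640 = 0.0138 nats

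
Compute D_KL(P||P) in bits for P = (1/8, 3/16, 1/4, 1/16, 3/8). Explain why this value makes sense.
0.0000 bits

KL divergence satisfies the Gibbs inequality: D_KL(P||Q) ≥ 0 for all distributions P, Q.

D_KL(P||Q) = Σ p(x) log(p(x)/q(x))
Each term is p(x) × log_2(p(x)/p(x)) = p(x) × log_2(1) = 0, so the sum is 0.
D_KL(P||Q) = 0.0000 bits

When P = Q, the KL divergence is exactly 0, as there is no 'divergence' between identical distributions.

This non-negativity is a fundamental property: relative entropy cannot be negative because it measures how different Q is from P.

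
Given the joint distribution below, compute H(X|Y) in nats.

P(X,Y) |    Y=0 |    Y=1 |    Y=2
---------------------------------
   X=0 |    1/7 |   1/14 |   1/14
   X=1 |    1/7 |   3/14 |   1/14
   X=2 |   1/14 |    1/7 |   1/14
1.0456 nats

Using the chain rule: H(X|Y) = H(X,Y) - H(Y)

First, compute H(X,Y) = 2.1066 nats

Marginal P(Y) = (5/14, 3/7, 3/14)
H(Y) = 1.0609 nats

H(X|Y) = H(X,Y) - H(Y) = 2.1066 - 1.0609 = 1.0456 nats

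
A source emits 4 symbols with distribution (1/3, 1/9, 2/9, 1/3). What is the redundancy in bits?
0.1089 bits

Redundancy measures how far a source is from maximum entropy:
R = H_max - H(X)

Maximum entropy for 4 symbols: H_max = log_2(4) = 2.0000 bits
Actual entropy: H(X) = 1.8911 bits
Redundancy: R = 2.0000 - 1.8911 = 0.1089 bits

This redundancy represents potential for compression: the source could be compressed by 0.1089 bits per symbol.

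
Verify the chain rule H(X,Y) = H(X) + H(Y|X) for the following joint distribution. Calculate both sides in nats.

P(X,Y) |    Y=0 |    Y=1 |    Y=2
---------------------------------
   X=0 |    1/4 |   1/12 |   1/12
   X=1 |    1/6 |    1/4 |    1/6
H(X,Y) = 1.7046, H(X) = 0.6792, H(Y|X) = 1.0254 (all in nats)

Chain rule: H(X,Y) = H(X) + H(Y|X)

Left side — joint entropy directly:
H(X,Y) = -Σ p(x,y) log p(x,y) = 1.7046 nats

Right side — compute H(Y|X) from the conditional distributions:
P(X) = (5/12, 7/12), so H(X) = 0.6792 nats
H(Y|X) = Σ_x P(X=x) · H(Y|X=x):
  P(Y|X=0) = (3/5, 1/5, 1/5), H(Y|X=0) = 0.9503, weight P(X=0) = 5/12
  P(Y|X=1) = (2/7, 3/7, 2/7), H(Y|X=1) = 1.0790, weight P(X=1) = 7/12
H(Y|X) = 1.0254 nats

H(X) + H(Y|X) = 0.6792 + 1.0254 = 1.7046 nats

Both sides equal 1.7046 nats. ✓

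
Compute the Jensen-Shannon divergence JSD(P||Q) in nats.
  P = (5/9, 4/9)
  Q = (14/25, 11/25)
0.0000 nats

Jensen-Shannon divergence is:
JSD(P||Q) = 0.5 × D_KL(P||M) + 0.5 × D_KL(Q||M)
where M = 0.5 × (P + Q) is the mixture distribution.

M = 0.5 × (5/9, 4/9) + 0.5 × (14/25, 11/25) = (0.557778, 0.442222)

D_KL(P||M) = 0.0000 nats
D_KL(Q||M) = 0.0000 nats

JSD(P||Q) = 0.5 × 0.0000 + 0.5 × 0.0000 = 0.0000 nats

Unlike KL divergence, JSD is symmetric and bounded: 0 ≤ JSD ≤ log(2).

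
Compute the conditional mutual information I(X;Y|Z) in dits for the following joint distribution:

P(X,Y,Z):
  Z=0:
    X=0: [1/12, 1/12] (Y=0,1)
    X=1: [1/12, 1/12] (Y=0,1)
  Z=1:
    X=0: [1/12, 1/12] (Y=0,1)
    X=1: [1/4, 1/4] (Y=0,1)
0.0000 dits

Conditional mutual information: I(X;Y|Z) = H(X|Z) + H(Y|Z) - H(X,Y|Z)

H(Z) = 0.2764
H(X,Z) = 0.5396 → H(X|Z) = 0.2632
H(Y,Z) = 0.5775 → H(Y|Z) = 0.3010
H(X,Y,Z) = 0.8406 → H(X,Y|Z) = 0.5642

I(X;Y|Z) = 0.2632 + 0.3010 - 0.5642 = 0.0000 dits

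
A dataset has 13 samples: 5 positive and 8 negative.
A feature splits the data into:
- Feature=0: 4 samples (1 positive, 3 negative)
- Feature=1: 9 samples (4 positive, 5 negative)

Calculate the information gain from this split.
0.0255 bits

Information Gain = H(Y) - H(Y|Feature)

Before split:
P(positive) = 5/13 = 0.3846
H(Y) = 0.9612 bits

After split:
Feature=0: H = 0.8113 bits (weight = 4/13)
Feature=1: H = 0.9911 bits (weight = 9/13)
H(Y|Feature) = (4/13)×0.8113 + (9/13)×0.9911 = 0.9358 bits

Information Gain = 0.9612 - 0.9358 = 0.0255 bits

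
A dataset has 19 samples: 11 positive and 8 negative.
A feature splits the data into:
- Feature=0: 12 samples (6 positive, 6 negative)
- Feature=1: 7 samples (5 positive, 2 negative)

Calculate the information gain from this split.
0.0324 bits

Information Gain = H(Y) - H(Y|Feature)

Before split:
P(positive) = 11/19 = 0.5789
H(Y) = 0.9819 bits

After split:
Feature=0: H = 1.0000 bits (weight = 12/19)
Feature=1: H = 0.8631 bits (weight = 7/19)
H(Y|Feature) = (12/19)×1.0000 + (7/19)×0.8631 = 0.9496 bits

Information Gain = 0.9819 - 0.9496 = 0.0324 bits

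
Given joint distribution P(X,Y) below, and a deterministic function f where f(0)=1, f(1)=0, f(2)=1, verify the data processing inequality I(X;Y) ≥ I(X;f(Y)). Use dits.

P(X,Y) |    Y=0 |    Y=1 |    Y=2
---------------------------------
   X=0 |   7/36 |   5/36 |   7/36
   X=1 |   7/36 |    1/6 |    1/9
I(X;Y) = 0.0049, I(X;f(Y)) = 0.0021, inequality holds: 0.0049 ≥ 0.0021

Data Processing Inequality: For any Markov chain X → Y → Z, we have I(X;Y) ≥ I(X;Z).

Here Z = f(Y) is a deterministic function of Y, forming X → Y → Z.

Original I(X;Y) = 0.0049 dits

After applying f:
P(X,Z) where Z=f(Y):
- P(X,Z=0) = P(X,Y=1)
- P(X,Z=1) = P(X,Y=0) + P(X,Y=2)

I(X;Z) = I(X;f(Y)) = 0.0021 dits

Verification: 0.0049 ≥ 0.0021 ✓

Information cannot be created by processing; the function f can only lose information about X.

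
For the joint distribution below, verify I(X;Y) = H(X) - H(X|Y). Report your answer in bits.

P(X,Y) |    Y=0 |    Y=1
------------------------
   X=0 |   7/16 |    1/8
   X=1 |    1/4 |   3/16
I(X;Y) = 0.0351 bits

Mutual information has multiple equivalent forms:
- I(X;Y) = H(X) - H(X|Y)
- I(X;Y) = H(Y) - H(Y|X)
- I(X;Y) = H(X) + H(Y) - H(X,Y)

Computing all quantities:
H(X) = 0.9887, H(Y) = 0.8960, H(X,Y) = 1.8496
H(X|Y) = 0.9536, H(Y|X) = 0.8609

Verification:
H(X) - H(X|Y) = 0.9887 - 0.9536 = 0.0351
H(Y) - H(Y|X) = 0.8960 - 0.8609 = 0.0351
H(X) + H(Y) - H(X,Y) = 0.9887 + 0.8960 - 1.8496 = 0.0351

All forms give I(X;Y) = 0.0351 bits. ✓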